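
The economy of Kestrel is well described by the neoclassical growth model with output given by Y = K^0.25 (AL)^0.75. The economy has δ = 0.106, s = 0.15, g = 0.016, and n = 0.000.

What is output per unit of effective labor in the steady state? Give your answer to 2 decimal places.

y* = 1.07

Steady state requires s·f(k) = (n + g + δ)·k, i.e. s·k^α = (n + g + δ)·k.
Rearranging, k^(1−α) = s / (n + g + δ).
k^0.75 = 0.15 / (0.000 + 0.016 + 0.106) = 0.15 / 0.122 = 1.2295
k* = 1.2295^(1/0.75) ≈ 1.3172
y* = (k*)^α = 1.3172^0.25 ≈ 1.0713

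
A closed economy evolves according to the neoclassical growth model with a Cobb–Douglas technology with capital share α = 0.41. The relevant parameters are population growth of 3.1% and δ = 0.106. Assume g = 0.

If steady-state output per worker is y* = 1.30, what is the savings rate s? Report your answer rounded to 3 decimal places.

Steady state requires s·f(k) = (n + δ)·k, i.e. s·k^α = (n + δ)·k.
Since y* = [s/(n + δ)]^(α/(1−α)), we have s/(n + δ) = (y*)^((1−α)/α) = 1.30^1.439 = 1.4587.
Therefore s = 1.4587 × (n + δ) = 1.4587 × 0.137 = 0.1998.

s ≈ 0.200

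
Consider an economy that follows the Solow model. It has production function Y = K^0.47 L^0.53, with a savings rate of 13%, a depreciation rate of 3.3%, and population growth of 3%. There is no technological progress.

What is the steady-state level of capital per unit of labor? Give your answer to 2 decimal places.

k* = 3.92

At the steady state, Δk = 0, so s·k^α = (n + δ)·k.
Rearranging, k^(1−α) = s / (n + δ).
k^0.53 = 0.13 / (0.030 + 0.033) = 0.13 / 0.063 = 2.0635
k* = 2.0635^(1/0.53) ≈ 3.9228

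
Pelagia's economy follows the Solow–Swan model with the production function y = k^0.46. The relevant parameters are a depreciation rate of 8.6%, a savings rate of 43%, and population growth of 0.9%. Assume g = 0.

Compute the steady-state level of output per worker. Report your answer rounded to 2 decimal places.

In steady state, investment equals break-even investment: s·k^α = (n + δ)·k.
Dividing both sides by k: k^(1−α) = s / (n + δ).
k^0.54 = 0.43 / (0.009 + 0.086) = 0.43 / 0.095 = 4.5263
k* = 4.5263^(1/0.54) ≈ 16.3810
y* = (k*)^α = 16.3810^0.46 ≈ 3.6191

y* = 3.62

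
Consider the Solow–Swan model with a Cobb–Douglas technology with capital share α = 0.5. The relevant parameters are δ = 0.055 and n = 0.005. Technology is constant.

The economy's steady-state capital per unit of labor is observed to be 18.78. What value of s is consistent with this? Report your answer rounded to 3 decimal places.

s ≈ 0.260

Steady state requires s·f(k) = (n + δ)·k, i.e. s·k^α = (n + δ)·k.
So s / (n + δ) = (k*)^(1−α) = 18.78^0.5 = 4.3336.
Therefore s = 4.3336 × (n + δ) = 4.3336 × 0.060 = 0.2600.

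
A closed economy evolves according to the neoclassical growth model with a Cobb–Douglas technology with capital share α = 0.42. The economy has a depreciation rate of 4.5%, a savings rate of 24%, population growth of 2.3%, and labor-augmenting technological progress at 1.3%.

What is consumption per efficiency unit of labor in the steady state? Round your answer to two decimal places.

Steady state requires s·f(k) = (n + g + δ)·k, i.e. s·k^α = (n + g + δ)·k.
Dividing both sides by k: k^(1−α) = s / (n + g + δ).
k^0.58 = 0.24 / (0.023 + 0.013 + 0.045) = 0.24 / 0.081 = 2.9630
k* = 2.9630^(1/0.58) ≈ 6.5062
y* = (k*)^α = 6.5062^0.42 ≈ 2.1958
c* = (1 − s)·y* = (1 − 0.24) × 2.1958 ≈ 1.6688

c* ≈ 1.67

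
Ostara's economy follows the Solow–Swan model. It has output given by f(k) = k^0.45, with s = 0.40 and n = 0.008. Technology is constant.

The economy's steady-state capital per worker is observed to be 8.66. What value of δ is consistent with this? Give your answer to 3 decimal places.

δ ≈ 0.114

At the steady state, Δk = 0, so s·k^α = (n + δ)·k.
So s / (n + δ) = (k*)^(1−α) = 8.66^0.55 = 3.2782.
Therefore n + δ = s / 3.2782 = 0.40 / 3.2782 = 0.1220, so δ = 0.1220 − 0.008 = 0.1140.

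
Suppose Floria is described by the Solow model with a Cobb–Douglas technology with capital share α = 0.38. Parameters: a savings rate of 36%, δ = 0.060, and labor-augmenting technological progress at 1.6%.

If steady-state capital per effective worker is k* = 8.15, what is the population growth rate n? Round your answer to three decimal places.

n ≈ 0.022

In steady state, investment equals break-even investment: s·k^α = (n + g + δ)·k.
So s / (n + g + δ) = (k*)^(1−α) = 8.15^0.62 = 3.6721.
Therefore n + g + δ = s / 3.6721 = 0.36 / 3.6721 = 0.0980, so n = 0.0980 − 0.076 = 0.0220.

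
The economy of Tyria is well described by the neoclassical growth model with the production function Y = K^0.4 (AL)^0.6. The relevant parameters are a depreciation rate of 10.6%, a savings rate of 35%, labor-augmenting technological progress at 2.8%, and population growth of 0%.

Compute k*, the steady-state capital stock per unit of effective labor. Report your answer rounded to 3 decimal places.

k* = 4.954

At the steady state, Δk = 0, so s·k^α = (n + g + δ)·k.
Rearranging, k^(1−α) = s / (n + g + δ).
k^0.6 = 0.35 / (0.000 + 0.028 + 0.106) = 0.35 / 0.134 = 2.6119
k* = 2.6119^(1/0.6) ≈ 4.9537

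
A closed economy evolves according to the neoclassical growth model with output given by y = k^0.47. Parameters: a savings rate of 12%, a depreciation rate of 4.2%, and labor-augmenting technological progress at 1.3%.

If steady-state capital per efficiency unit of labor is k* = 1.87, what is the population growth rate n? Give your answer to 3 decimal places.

n ≈ 0.031

At the steady state, Δk = 0, so s·k^α = (n + g + δ)·k.
So s / (n + g + δ) = (k*)^(1−α) = 1.87^0.53 = 1.3934.
Therefore n + g + δ = s / 1.3934 = 0.12 / 1.3934 = 0.0861, so n = 0.0861 − 0.055 = 0.0311.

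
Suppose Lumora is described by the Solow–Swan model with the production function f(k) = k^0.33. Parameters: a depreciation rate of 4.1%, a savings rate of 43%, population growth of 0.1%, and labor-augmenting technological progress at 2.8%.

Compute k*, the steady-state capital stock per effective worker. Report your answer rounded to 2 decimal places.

k* ≈ 15.02

At the steady state, Δk = 0, so s·k^α = (n + g + δ)·k.
Dividing both sides by k: k^(1−α) = s / (n + g + δ).
k^0.67 = 0.43 / (0.001 + 0.028 + 0.041) = 0.43 / 0.070 = 6.1429
k* = 6.1429^(1/0.67) ≈ 15.0202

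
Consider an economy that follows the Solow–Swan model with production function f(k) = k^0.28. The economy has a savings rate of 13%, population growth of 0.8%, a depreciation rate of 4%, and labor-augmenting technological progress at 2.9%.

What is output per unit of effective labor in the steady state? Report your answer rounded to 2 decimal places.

y* ≈ 1.23

Steady state requires s·f(k) = (n + g + δ)·k, i.e. s·k^α = (n + g + δ)·k.
Rearranging, k^(1−α) = s / (n + g + δ).
k^0.72 = 0.13 / (0.008 + 0.029 + 0.040) = 0.13 / 0.077 = 1.6883
k* = 1.6883^(1/0.72) ≈ 2.0697
y* = (k*)^α = 2.0697^0.28 ≈ 1.2259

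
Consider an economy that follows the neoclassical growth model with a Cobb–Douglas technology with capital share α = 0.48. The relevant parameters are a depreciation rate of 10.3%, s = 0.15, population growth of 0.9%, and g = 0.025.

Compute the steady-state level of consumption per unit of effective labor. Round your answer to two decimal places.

c* ≈ 0.92

Steady state requires s·f(k) = (n + g + δ)·k, i.e. s·k^α = (n + g + δ)·k.
Dividing both sides by k: k^(1−α) = s / (n + g + δ).
k^0.52 = 0.15 / (0.009 + 0.025 + 0.103) = 0.15 / 0.137 = 1.0949
k* = 1.0949^(1/0.52) ≈ 1.1905
y* = (k*)^α = 1.1905^0.48 ≈ 1.0873
c* = (1 − s)·y* = (1 − 0.15) × 1.0873 ≈ 0.9242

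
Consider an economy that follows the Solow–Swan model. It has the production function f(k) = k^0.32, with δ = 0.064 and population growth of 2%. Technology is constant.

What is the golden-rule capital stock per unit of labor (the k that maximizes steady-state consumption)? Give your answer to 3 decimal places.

k_gold ≈ 7.149

The golden rule sets f'(k) = n + δ, i.e. α·k^(α−1) = n + δ.
So k^(1−α) = α / (n + δ) = 0.32 / 0.084 = 3.8095.
k_gold = 3.8095^(1/0.68) ≈ 7.1485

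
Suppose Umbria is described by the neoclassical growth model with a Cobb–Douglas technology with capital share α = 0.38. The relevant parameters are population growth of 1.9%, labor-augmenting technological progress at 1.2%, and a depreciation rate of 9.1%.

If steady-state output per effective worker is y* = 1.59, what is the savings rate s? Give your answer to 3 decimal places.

s ≈ 0.260

At the steady state, Δk = 0, so s·k^α = (n + g + δ)·k.
Since y* = [s/(n + g + δ)]^(α/(1−α)), we have s/(n + g + δ) = (y*)^((1−α)/α) = 1.59^1.6316 = 2.1311.
Therefore s = 2.1311 × (n + g + δ) = 2.1311 × 0.122 = 0.2600.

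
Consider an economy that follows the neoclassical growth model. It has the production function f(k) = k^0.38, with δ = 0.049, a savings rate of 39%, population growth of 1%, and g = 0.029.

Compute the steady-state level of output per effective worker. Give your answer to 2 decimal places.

In steady state, investment equals break-even investment: s·k^α = (n + g + δ)·k.
Dividing both sides by k: k^(1−α) = s / (n + g + δ).
k^0.62 = 0.39 / (0.010 + 0.029 + 0.049) = 0.39 / 0.088 = 4.4318
k* = 4.4318^(1/0.62) ≈ 11.0375
y* = (k*)^α = 11.0375^0.38 ≈ 2.4905

y* = 2.49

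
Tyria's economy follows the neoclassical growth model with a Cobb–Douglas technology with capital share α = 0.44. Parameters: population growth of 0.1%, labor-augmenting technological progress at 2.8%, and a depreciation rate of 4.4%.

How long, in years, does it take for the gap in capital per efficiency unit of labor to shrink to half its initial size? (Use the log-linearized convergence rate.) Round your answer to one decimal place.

Near the steady state the convergence rate is λ = (1 − α)(n + g + δ).
λ = (1 − 0.44) × 0.073 = 0.56 × 0.073 = 0.04088
Half-life = ln 2 / λ = 0.6931 / 0.04088 ≈ 16.95 years

t_½ ≈ 17.0 years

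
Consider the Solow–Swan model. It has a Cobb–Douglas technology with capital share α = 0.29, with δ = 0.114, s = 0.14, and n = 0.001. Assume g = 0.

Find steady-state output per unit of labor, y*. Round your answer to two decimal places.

In steady state, investment equals break-even investment: s·k^α = (n + δ)·k.
Dividing both sides by k: k^(1−α) = s / (n + δ).
k^0.71 = 0.14 / (0.001 + 0.114) = 0.14 / 0.115 = 1.2174
k* = 1.2174^(1/0.71) ≈ 1.3193
y* = (k*)^α = 1.3193^0.29 ≈ 1.0837

y* = 1.08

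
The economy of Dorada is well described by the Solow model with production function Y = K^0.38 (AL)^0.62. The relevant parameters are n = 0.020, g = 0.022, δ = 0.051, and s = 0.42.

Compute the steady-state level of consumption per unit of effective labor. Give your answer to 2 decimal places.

c* = 1.46

At the steady state, Δk = 0, so s·k^α = (n + g + δ)·k.
Rearranging, k^(1−α) = s / (n + g + δ).
k^0.62 = 0.42 / (0.020 + 0.022 + 0.051) = 0.42 / 0.093 = 4.5161
k* = 4.5161^(1/0.62) ≈ 11.3781
y* = (k*)^α = 11.3781^0.38 ≈ 2.5195
c* = (1 − s)·y* = (1 − 0.42) × 2.5195 ≈ 1.4613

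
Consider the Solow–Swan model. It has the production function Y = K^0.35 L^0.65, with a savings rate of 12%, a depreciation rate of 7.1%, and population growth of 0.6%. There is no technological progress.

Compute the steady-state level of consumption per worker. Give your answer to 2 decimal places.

In steady state, investment equals break-even investment: s·k^α = (n + δ)·k.
Rearranging, k^(1−α) = s / (n + δ).
k^0.65 = 0.12 / (0.006 + 0.071) = 0.12 / 0.077 = 1.5584
k* = 1.5584^(1/0.65) ≈ 1.9789
y* = (k*)^α = 1.9789^0.35 ≈ 1.2698
c* = (1 − s)·y* = (1 − 0.12) × 1.2698 ≈ 1.1174

c* ≈ 1.12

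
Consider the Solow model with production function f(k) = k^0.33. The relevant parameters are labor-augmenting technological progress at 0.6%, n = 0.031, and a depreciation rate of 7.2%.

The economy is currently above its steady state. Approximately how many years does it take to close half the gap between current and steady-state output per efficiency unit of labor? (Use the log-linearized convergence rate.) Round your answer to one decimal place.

about 9.5 years

Near the steady state the convergence rate is λ = (1 − α)(n + g + δ).
λ = (1 − 0.33) × 0.109 = 0.67 × 0.109 = 0.07303
Half-life = ln 2 / λ = 0.6931 / 0.07303 ≈ 9.49 years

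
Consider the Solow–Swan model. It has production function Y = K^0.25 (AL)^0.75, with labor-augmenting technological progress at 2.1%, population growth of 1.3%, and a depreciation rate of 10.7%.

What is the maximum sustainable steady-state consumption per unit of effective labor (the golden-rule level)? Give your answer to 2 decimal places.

At the golden rule, f'(k) = n + g + δ, so α·k^(α−1) = n + g + δ and k_gold = (α/(n + g + δ))^(1/(1−α)).
k_gold = (0.25/0.141)^(1/0.75) = 1.7730^1.3333 ≈ 2.1459
c_gold = f(k_gold) − (n + g + δ)·k_gold = 1.2103 − 0.141×2.1459 ≈ 0.9077

c_gold ≈ 0.91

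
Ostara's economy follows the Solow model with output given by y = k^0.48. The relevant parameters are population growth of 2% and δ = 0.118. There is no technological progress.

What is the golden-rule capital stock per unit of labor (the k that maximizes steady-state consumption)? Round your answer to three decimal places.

k_gold ≈ 10.992

The golden rule sets f'(k) = n + δ, i.e. α·k^(α−1) = n + δ.
So k^(1−α) = α / (n + δ) = 0.48 / 0.138 = 3.4783.
k_gold = 3.4783^(1/0.52) ≈ 10.9923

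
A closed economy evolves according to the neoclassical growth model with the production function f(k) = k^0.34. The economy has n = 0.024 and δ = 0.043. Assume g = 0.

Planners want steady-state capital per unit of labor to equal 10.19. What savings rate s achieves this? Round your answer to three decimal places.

At the steady state, Δk = 0, so s·k^α = (n + δ)·k.
So s / (n + δ) = (k*)^(1−α) = 10.19^0.66 = 4.6280.
Therefore s = 4.6280 × (n + δ) = 4.6280 × 0.067 = 0.3101.

s ≈ 0.310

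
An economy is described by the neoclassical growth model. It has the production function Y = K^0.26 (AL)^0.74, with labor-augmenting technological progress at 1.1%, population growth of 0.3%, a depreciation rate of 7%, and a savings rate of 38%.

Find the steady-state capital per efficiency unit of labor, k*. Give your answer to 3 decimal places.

In steady state, investment equals break-even investment: s·k^α = (n + g + δ)·k.
Dividing both sides by k: k^(1−α) = s / (n + g + δ).
k^0.74 = 0.38 / (0.003 + 0.011 + 0.070) = 0.38 / 0.084 = 4.5238
k* = 4.5238^(1/0.74) ≈ 7.6880

k* ≈ 7.688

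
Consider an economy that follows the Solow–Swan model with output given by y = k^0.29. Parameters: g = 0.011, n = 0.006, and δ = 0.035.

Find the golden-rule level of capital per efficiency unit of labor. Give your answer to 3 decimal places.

k_gold ≈ 11.253

The golden rule sets f'(k) = n + g + δ, i.e. α·k^(α−1) = n + g + δ.
So k^(1−α) = α / (n + g + δ) = 0.29 / 0.052 = 5.5769.
k_gold = 5.5769^(1/0.71) ≈ 11.2527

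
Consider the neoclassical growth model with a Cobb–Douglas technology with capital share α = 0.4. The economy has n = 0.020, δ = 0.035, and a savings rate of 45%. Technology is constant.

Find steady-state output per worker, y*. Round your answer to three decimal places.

y* ≈ 4.060

At the steady state, Δk = 0, so s·k^α = (n + δ)·k.
Rearranging, k^(1−α) = s / (n + δ).
k^0.6 = 0.45 / (0.020 + 0.035) = 0.45 / 0.055 = 8.1818
k* = 8.1818^(1/0.6) ≈ 33.2212
y* = (k*)^α = 33.2212^0.4 ≈ 4.0604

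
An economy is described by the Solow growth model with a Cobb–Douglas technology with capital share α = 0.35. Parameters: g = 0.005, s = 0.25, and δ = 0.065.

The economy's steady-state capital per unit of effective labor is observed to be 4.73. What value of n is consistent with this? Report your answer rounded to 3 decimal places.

Steady state requires s·f(k) = (n + g + δ)·k, i.e. s·k^α = (n + g + δ)·k.
So s / (n + g + δ) = (k*)^(1−α) = 4.73^0.65 = 2.7457.
Therefore n + g + δ = s / 2.7457 = 0.25 / 2.7457 = 0.0911, so n = 0.0911 − 0.070 = 0.0211.

n ≈ 0.021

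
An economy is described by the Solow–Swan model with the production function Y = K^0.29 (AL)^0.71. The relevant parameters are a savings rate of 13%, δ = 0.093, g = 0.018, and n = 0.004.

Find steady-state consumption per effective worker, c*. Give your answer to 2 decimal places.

c* = 0.91

At the steady state, Δk = 0, so s·k^α = (n + g + δ)·k.
Rearranging, k^(1−α) = s / (n + g + δ).
k^0.71 = 0.13 / (0.004 + 0.018 + 0.093) = 0.13 / 0.115 = 1.1304
k* = 1.1304^(1/0.71) ≈ 1.1884
y* = (k*)^α = 1.1884^0.29 ≈ 1.0513
c* = (1 − s)·y* = (1 − 0.13) × 1.0513 ≈ 0.9146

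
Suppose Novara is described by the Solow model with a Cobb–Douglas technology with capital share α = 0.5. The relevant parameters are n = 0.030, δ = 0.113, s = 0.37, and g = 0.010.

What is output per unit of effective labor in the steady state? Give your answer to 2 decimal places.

In steady state, investment equals break-even investment: s·k^α = (n + g + δ)·k.
Rearranging, k^(1−α) = s / (n + g + δ).
k^0.5 = 0.37 / (0.030 + 0.010 + 0.113) = 0.37 / 0.153 = 2.4183
k* = 2.4183^(1/0.5) ≈ 5.8482
y* = (k*)^α = 5.8482^0.5 ≈ 2.4183

y* ≈ 2.42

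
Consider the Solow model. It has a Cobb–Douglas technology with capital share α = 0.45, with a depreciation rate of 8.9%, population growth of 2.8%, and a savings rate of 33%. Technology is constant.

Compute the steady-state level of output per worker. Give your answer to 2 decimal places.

In steady state, investment equals break-even investment: s·k^α = (n + δ)·k.
Dividing both sides by k: k^(1−α) = s / (n + δ).
k^0.55 = 0.33 / (0.028 + 0.089) = 0.33 / 0.117 = 2.8205
k* = 2.8205^(1/0.55) ≈ 6.5883
y* = (k*)^α = 6.5883^0.45 ≈ 2.3359

y* = 2.34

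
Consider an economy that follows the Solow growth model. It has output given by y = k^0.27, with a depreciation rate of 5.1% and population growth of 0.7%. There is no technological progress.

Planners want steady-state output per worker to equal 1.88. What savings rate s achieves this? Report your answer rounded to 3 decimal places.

s ≈ 0.320

Steady state requires s·f(k) = (n + δ)·k, i.e. s·k^α = (n + δ)·k.
Since y* = [s/(n + δ)]^(α/(1−α)), we have s/(n + δ) = (y*)^((1−α)/α) = 1.88^2.7037 = 5.5111.
Therefore s = 5.5111 × (n + δ) = 5.5111 × 0.058 = 0.3196.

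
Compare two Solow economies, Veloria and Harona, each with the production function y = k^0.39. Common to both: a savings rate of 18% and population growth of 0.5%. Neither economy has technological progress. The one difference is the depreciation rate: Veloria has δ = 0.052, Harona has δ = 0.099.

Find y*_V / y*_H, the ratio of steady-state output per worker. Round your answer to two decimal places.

ratio ≈ 1.47

Steady-state y* = [s/(n + δ)]^(α/(1−α)), so the ratio is [ (s_V/(n + δ)_V) / (s_H/(n + δ)_H) ]^0.6393.
s_V/(n + δ)_V = 0.18/0.057 = 3.1579; s_H/(n + δ)_H = 0.18/0.104 = 1.7308.
Ratio = (3.1579/1.7308)^0.6393 = 1.8245^0.6393 ≈ 1.4688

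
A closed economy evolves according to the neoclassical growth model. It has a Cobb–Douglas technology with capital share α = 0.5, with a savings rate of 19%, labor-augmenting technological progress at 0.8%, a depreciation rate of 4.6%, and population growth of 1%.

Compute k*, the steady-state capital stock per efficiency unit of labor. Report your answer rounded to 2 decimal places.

k* ≈ 8.81

In steady state, investment equals break-even investment: s·k^α = (n + g + δ)·k.
Dividing both sides by k: k^(1−α) = s / (n + g + δ).
k^0.5 = 0.19 / (0.010 + 0.008 + 0.046) = 0.19 / 0.064 = 2.9688
k* = 2.9688^(1/0.5) ≈ 8.8138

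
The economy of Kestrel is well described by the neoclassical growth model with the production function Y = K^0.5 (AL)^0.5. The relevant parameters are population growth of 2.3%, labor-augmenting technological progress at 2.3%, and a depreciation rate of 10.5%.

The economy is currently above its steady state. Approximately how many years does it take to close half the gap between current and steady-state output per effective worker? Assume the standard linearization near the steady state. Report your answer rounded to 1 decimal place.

about 9.2 years

Near the steady state the convergence rate is λ = (1 − α)(n + g + δ).
λ = (1 − 0.5) × 0.151 = 0.5 × 0.151 = 0.0755
Half-life = ln 2 / λ = 0.6931 / 0.0755 ≈ 9.18 years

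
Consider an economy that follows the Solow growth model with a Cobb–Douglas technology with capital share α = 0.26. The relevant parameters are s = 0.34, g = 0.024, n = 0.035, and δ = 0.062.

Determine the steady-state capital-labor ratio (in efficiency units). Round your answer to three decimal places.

Steady state requires s·f(k) = (n + g + δ)·k, i.e. s·k^α = (n + g + δ)·k.
Dividing both sides by k: k^(1−α) = s / (n + g + δ).
k^0.74 = 0.34 / (0.035 + 0.024 + 0.062) = 0.34 / 0.121 = 2.8099
k* = 2.8099^(1/0.74) ≈ 4.0396

k* ≈ 4.040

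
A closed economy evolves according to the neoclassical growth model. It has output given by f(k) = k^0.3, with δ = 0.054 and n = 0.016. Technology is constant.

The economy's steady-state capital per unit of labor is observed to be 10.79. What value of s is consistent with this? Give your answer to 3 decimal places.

s ≈ 0.370

At the steady state, Δk = 0, so s·k^α = (n + δ)·k.
So s / (n + δ) = (k*)^(1−α) = 10.79^0.7 = 5.2859.
Therefore s = 5.2859 × (n + δ) = 5.2859 × 0.070 = 0.3700.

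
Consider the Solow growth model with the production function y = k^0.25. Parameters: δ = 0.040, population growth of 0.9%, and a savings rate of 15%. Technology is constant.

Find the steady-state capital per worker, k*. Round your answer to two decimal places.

k* = 4.44

In steady state, investment equals break-even investment: s·k^α = (n + δ)·k.
Dividing both sides by k: k^(1−α) = s / (n + δ).
k^0.75 = 0.15 / (0.009 + 0.040) = 0.15 / 0.049 = 3.0612
k* = 3.0612^(1/0.75) ≈ 4.4448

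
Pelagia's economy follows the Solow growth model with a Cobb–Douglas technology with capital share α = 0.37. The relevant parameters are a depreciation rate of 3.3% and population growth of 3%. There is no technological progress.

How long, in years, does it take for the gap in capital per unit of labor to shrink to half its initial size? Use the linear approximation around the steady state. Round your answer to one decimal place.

about 17.5 years

Near the steady state the convergence rate is λ = (1 − α)(n + δ).
λ = (1 − 0.37) × 0.063 = 0.63 × 0.063 = 0.03969
Half-life = ln 2 / λ = 0.6931 / 0.03969 ≈ 17.46 years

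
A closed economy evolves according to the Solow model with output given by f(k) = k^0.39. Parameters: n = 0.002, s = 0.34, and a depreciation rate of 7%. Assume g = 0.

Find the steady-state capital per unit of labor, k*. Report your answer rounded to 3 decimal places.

At the steady state, Δk = 0, so s·k^α = (n + δ)·k.
Rearranging, k^(1−α) = s / (n + δ).
k^0.61 = 0.34 / (0.002 + 0.070) = 0.34 / 0.072 = 4.7222
k* = 4.7222^(1/0.61) ≈ 12.7396

k* = 12.740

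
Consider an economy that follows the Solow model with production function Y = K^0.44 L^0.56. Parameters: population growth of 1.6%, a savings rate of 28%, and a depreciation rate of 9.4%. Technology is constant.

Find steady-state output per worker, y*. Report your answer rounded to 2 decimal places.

At the steady state, Δk = 0, so s·k^α = (n + δ)·k.
Rearranging, k^(1−α) = s / (n + δ).
k^0.56 = 0.28 / (0.016 + 0.094) = 0.28 / 0.110 = 2.5455
k* = 2.5455^(1/0.56) ≈ 5.3039
y* = (k*)^α = 5.3039^0.44 ≈ 2.0836

y* = 2.08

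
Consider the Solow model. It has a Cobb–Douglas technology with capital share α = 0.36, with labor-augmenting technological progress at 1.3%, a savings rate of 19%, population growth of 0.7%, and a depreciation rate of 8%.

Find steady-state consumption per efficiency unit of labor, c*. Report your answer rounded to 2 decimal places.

c* = 1.16

In steady state, investment equals break-even investment: s·k^α = (n + g + δ)·k.
Rearranging, k^(1−α) = s / (n + g + δ).
k^0.64 = 0.19 / (0.007 + 0.013 + 0.080) = 0.19 / 0.100 = 1.9000
k* = 1.9000^(1/0.64) ≈ 2.7262
y* = (k*)^α = 2.7262^0.36 ≈ 1.4348
c* = (1 − s)·y* = (1 − 0.19) × 1.4348 ≈ 1.1622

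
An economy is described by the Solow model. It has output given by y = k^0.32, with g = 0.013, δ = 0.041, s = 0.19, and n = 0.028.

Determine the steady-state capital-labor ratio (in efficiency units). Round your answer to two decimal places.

In steady state, investment equals break-even investment: s·k^α = (n + g + δ)·k.
Dividing both sides by k: k^(1−α) = s / (n + g + δ).
k^0.68 = 0.19 / (0.028 + 0.013 + 0.041) = 0.19 / 0.082 = 2.3171
k* = 2.3171^(1/0.68) ≈ 3.4410

k* = 3.44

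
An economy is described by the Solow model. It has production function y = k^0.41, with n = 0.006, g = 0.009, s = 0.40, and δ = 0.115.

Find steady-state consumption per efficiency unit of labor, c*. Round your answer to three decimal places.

c* = 1.310

Steady state requires s·f(k) = (n + g + δ)·k, i.e. s·k^α = (n + g + δ)·k.
Dividing both sides by k: k^(1−α) = s / (n + g + δ).
k^0.59 = 0.40 / (0.006 + 0.009 + 0.115) = 0.40 / 0.130 = 3.0769
k* = 3.0769^(1/0.59) ≈ 6.7191
y* = (k*)^α = 6.7191^0.41 ≈ 2.1837
c* = (1 − s)·y* = (1 − 0.40) × 2.1837 ≈ 1.3102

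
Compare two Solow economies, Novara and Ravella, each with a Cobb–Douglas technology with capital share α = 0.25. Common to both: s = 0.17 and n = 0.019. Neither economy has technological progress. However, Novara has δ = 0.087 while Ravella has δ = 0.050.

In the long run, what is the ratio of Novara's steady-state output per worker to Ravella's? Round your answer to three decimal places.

ratio ≈ 0.867

Steady-state y* = [s/(n + δ)]^(α/(1−α)), so the ratio is [ (s_N/(n + δ)_N) / (s_R/(n + δ)_R) ]^0.3333.
s_N/(n + δ)_N = 0.17/0.106 = 1.6038; s_R/(n + δ)_R = 0.17/0.069 = 2.4638.
Ratio = (1.6038/2.4638)^0.3333 = 0.6509^0.3333 ≈ 0.8667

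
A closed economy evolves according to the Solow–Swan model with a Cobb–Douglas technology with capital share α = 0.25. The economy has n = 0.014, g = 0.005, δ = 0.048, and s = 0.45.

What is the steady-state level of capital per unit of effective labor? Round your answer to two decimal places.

k* ≈ 12.67

Steady state requires s·f(k) = (n + g + δ)·k, i.e. s·k^α = (n + g + δ)·k.
Rearranging, k^(1−α) = s / (n + g + δ).
k^0.75 = 0.45 / (0.014 + 0.005 + 0.048) = 0.45 / 0.067 = 6.7164
k* = 6.7164^(1/0.75) ≈ 12.6721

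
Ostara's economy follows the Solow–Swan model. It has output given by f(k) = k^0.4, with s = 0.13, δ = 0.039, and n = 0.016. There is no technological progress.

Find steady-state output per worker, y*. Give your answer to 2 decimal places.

In steady state, investment equals break-even investment: s·k^α = (n + δ)·k.
Rearranging, k^(1−α) = s / (n + δ).
k^0.6 = 0.13 / (0.016 + 0.039) = 0.13 / 0.055 = 2.3636
k* = 2.3636^(1/0.6) ≈ 4.1940
y* = (k*)^α = 4.1940^0.4 ≈ 1.7744

y* ≈ 1.77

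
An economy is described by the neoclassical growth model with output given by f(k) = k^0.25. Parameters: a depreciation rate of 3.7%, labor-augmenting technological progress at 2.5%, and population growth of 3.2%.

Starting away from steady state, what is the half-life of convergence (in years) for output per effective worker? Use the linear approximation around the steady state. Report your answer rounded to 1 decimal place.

about 9.8 years

Near the steady state the convergence rate is λ = (1 − α)(n + g + δ).
λ = (1 − 0.25) × 0.094 = 0.75 × 0.094 = 0.0705
Half-life = ln 2 / λ = 0.6931 / 0.0705 ≈ 9.83 years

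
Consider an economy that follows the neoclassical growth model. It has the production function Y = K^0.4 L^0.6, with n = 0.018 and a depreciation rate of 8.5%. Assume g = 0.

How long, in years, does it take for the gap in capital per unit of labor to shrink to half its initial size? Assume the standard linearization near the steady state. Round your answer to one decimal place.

Near the steady state the convergence rate is λ = (1 − α)(n + δ).
λ = (1 − 0.4) × 0.103 = 0.6 × 0.103 = 0.0618
Half-life = ln 2 / λ = 0.6931 / 0.0618 ≈ 11.22 years

half-life ≈ 11.2 years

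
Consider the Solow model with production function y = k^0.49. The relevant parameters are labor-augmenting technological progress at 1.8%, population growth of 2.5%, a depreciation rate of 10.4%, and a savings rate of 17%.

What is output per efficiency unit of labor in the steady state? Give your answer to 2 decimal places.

At the steady state, Δk = 0, so s·k^α = (n + g + δ)·k.
Rearranging, k^(1−α) = s / (n + g + δ).
k^0.51 = 0.17 / (0.025 + 0.018 + 0.104) = 0.17 / 0.147 = 1.1565
k* = 1.1565^(1/0.51) ≈ 1.3299
y* = (k*)^α = 1.3299^0.49 ≈ 1.1499

y* = 1.15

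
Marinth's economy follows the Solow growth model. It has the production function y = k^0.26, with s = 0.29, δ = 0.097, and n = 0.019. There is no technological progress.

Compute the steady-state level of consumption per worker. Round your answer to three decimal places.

In steady state, investment equals break-even investment: s·k^α = (n + δ)·k.
Rearranging, k^(1−α) = s / (n + δ).
k^0.74 = 0.29 / (0.019 + 0.097) = 0.29 / 0.116 = 2.5000
k* = 2.5000^(1/0.74) ≈ 3.4495
y* = (k*)^α = 3.4495^0.26 ≈ 1.3798
c* = (1 − s)·y* = (1 − 0.29) × 1.3798 ≈ 0.9797

c* = 0.980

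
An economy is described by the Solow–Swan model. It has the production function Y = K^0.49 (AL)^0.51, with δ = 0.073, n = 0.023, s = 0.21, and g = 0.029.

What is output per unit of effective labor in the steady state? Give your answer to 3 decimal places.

At the steady state, Δk = 0, so s·k^α = (n + g + δ)·k.
Rearranging, k^(1−α) = s / (n + g + δ).
k^0.51 = 0.21 / (0.023 + 0.029 + 0.073) = 0.21 / 0.125 = 1.6800
k* = 1.6800^(1/0.51) ≈ 2.7656
y* = (k*)^α = 2.7656^0.49 ≈ 1.6462

y* ≈ 1.646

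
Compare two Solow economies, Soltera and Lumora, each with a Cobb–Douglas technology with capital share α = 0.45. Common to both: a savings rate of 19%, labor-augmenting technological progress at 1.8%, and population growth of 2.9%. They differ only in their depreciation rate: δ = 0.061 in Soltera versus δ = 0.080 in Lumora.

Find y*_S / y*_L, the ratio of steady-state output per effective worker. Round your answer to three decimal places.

y*_S / y*_L ≈ 1.142

Steady-state y* = [s/(n + g + δ)]^(α/(1−α)), so the ratio is [ (s_S/(n + g + δ)_S) / (s_L/(n + g + δ)_L) ]^0.8182.
s_S/(n + g + δ)_S = 0.19/0.108 = 1.7593; s_L/(n + g + δ)_L = 0.19/0.127 = 1.4961.
Ratio = (1.7593/1.4961)^0.8182 = 1.1759^0.8182 ≈ 1.1418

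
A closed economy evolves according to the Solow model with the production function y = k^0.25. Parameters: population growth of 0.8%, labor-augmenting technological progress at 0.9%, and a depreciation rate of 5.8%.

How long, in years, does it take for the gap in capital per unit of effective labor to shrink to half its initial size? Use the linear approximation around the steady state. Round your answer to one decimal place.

t_½ ≈ 12.3 years

Near the steady state the convergence rate is λ = (1 − α)(n + g + δ).
λ = (1 − 0.25) × 0.075 = 0.75 × 0.075 = 0.05625
Half-life = ln 2 / λ = 0.6931 / 0.05625 ≈ 12.32 years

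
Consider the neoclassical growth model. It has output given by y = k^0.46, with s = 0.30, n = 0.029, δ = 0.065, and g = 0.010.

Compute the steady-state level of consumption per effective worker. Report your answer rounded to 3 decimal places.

c* ≈ 1.726

Steady state requires s·f(k) = (n + g + δ)·k, i.e. s·k^α = (n + g + δ)·k.
Rearranging, k^(1−α) = s / (n + g + δ).
k^0.54 = 0.30 / (0.029 + 0.010 + 0.065) = 0.30 / 0.104 = 2.8846
k* = 2.8846^(1/0.54) ≈ 7.1123
y* = (k*)^α = 7.1123^0.46 ≈ 2.4656
c* = (1 − s)·y* = (1 − 0.30) × 2.4656 ≈ 1.7259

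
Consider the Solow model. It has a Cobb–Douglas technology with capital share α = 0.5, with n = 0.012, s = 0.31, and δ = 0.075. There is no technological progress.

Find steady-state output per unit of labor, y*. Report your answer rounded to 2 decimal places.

In steady state, investment equals break-even investment: s·k^α = (n + δ)·k.
Rearranging, k^(1−α) = s / (n + δ).
k^0.5 = 0.31 / (0.012 + 0.075) = 0.31 / 0.087 = 3.5632
k* = 3.5632^(1/0.5) ≈ 12.6964
y* = (k*)^α = 12.6964^0.5 ≈ 3.5632

y* ≈ 3.56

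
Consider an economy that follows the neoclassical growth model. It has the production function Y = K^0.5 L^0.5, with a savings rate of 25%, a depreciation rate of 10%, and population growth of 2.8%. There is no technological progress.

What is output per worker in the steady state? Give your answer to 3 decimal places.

y* ≈ 1.953

At the steady state, Δk = 0, so s·k^α = (n + δ)·k.
Rearranging, k^(1−α) = s / (n + δ).
k^0.5 = 0.25 / (0.028 + 0.100) = 0.25 / 0.128 = 1.9531
k* = 1.9531^(1/0.5) ≈ 3.8146
y* = (k*)^α = 3.8146^0.5 ≈ 1.9531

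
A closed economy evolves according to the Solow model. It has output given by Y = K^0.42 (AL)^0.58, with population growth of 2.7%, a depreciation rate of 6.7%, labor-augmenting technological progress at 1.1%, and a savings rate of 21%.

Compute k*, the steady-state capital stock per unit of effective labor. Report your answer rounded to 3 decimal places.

At the steady state, Δk = 0, so s·k^α = (n + g + δ)·k.
Dividing both sides by k: k^(1−α) = s / (n + g + δ).
k^0.58 = 0.21 / (0.027 + 0.011 + 0.067) = 0.21 / 0.105 = 2.0000
k* = 2.0000^(1/0.58) ≈ 3.3038

k* = 3.304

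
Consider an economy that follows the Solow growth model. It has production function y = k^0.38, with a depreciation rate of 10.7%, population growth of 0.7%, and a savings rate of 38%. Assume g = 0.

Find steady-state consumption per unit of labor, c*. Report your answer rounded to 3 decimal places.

Steady state requires s·f(k) = (n + δ)·k, i.e. s·k^α = (n + δ)·k.
Dividing both sides by k: k^(1−α) = s / (n + δ).
k^0.62 = 0.38 / (0.007 + 0.107) = 0.38 / 0.114 = 3.3333
k* = 3.3333^(1/0.62) ≈ 6.9718
y* = (k*)^α = 6.9718^0.38 ≈ 2.0916
c* = (1 − s)·y* = (1 − 0.38) × 2.0916 ≈ 1.2968

c* ≈ 1.297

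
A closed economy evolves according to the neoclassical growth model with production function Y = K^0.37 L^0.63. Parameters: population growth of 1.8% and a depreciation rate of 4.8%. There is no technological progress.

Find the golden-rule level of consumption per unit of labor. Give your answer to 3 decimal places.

c_gold ≈ 1.734

At the golden rule, f'(k) = n + δ, so α·k^(α−1) = n + δ and k_gold = (α/(n + δ))^(1/(1−α)).
k_gold = (0.37/0.066)^(1/0.63) = 5.6061^1.5873 ≈ 15.4294
c_gold = f(k_gold) − (n + δ)·k_gold = 2.7523 − 0.066×15.4294 ≈ 1.7340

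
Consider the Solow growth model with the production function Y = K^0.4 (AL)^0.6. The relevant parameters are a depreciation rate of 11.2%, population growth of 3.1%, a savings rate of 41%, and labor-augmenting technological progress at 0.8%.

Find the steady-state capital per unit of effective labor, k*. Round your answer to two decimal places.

k* = 5.28

In steady state, investment equals break-even investment: s·k^α = (n + g + δ)·k.
Dividing both sides by k: k^(1−α) = s / (n + g + δ).
k^0.6 = 0.41 / (0.031 + 0.008 + 0.112) = 0.41 / 0.151 = 2.7152
k* = 2.7152^(1/0.6) ≈ 5.2845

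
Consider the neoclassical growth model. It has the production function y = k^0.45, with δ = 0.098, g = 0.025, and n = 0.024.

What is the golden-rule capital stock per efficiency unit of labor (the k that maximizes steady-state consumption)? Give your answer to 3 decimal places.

The golden rule sets f'(k) = n + g + δ, i.e. α·k^(α−1) = n + g + δ.
So k^(1−α) = α / (n + g + δ) = 0.45 / 0.147 = 3.0612.
k_gold = 3.0612^(1/0.55) ≈ 7.6461

k_gold ≈ 7.646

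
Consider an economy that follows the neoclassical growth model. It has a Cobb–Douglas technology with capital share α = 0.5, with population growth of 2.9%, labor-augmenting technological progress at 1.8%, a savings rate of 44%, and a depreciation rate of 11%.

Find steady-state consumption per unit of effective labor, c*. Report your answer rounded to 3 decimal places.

In steady state, investment equals break-even investment: s·k^α = (n + g + δ)·k.
Rearranging, k^(1−α) = s / (n + g + δ).
k^0.5 = 0.44 / (0.029 + 0.018 + 0.110) = 0.44 / 0.157 = 2.8025
k* = 2.8025^(1/0.5) ≈ 7.8540
y* = (k*)^α = 7.8540^0.5 ≈ 2.8025
c* = (1 − s)·y* = (1 − 0.44) × 2.8025 ≈ 1.5694

c* ≈ 1.569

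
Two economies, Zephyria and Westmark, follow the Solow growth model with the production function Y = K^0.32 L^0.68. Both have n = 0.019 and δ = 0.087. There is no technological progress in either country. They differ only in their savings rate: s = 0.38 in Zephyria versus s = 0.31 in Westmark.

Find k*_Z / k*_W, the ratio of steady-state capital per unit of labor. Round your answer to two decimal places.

Steady-state k* = [s/(n + δ)]^(1/(1−α)), so the ratio is [ (s_Z/(n + δ)_Z) / (s_W/(n + δ)_W) ]^1.4706.
s_Z/(n + δ)_Z = 0.38/0.106 = 3.5849; s_W/(n + δ)_W = 0.31/0.106 = 2.9245.
Ratio = (3.5849/2.9245)^1.4706 = 1.2258^1.4706 ≈ 1.3491

ratio ≈ 1.35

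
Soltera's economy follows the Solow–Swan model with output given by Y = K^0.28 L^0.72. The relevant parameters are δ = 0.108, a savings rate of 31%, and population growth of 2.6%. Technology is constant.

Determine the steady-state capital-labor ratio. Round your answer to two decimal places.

At the steady state, Δk = 0, so s·k^α = (n + δ)·k.
Dividing both sides by k: k^(1−α) = s / (n + δ).
k^0.72 = 0.31 / (0.026 + 0.108) = 0.31 / 0.134 = 2.3134
k* = 2.3134^(1/0.72) ≈ 3.2056

k* ≈ 3.21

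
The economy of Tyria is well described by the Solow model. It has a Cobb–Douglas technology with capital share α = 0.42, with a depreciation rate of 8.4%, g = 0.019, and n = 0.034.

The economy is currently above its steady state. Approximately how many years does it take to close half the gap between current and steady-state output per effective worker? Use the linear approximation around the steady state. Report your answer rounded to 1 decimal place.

Near the steady state the convergence rate is λ = (1 − α)(n + g + δ).
λ = (1 − 0.42) × 0.137 = 0.58 × 0.137 = 0.07946
Half-life = ln 2 / λ = 0.6931 / 0.07946 ≈ 8.72 years

t_½ ≈ 8.7 years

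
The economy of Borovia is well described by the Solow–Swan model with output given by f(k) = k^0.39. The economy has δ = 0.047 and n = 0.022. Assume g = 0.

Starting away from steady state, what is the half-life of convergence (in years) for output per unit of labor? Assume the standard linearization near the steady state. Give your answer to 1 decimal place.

about 16.5 years

Near the steady state the convergence rate is λ = (1 − α)(n + δ).
λ = (1 − 0.39) × 0.069 = 0.61 × 0.069 = 0.04209
Half-life = ln 2 / λ = 0.6931 / 0.04209 ≈ 16.47 years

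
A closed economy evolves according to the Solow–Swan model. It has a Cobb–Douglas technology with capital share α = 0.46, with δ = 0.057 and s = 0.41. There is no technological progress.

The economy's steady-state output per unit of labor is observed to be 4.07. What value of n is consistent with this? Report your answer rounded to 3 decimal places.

Steady state requires s·f(k) = (n + δ)·k, i.e. s·k^α = (n + δ)·k.
Since y* = [s/(n + δ)]^(α/(1−α)), we have s/(n + δ) = (y*)^((1−α)/α) = 4.07^1.1739 = 5.1952.
Therefore n + δ = s / 5.1952 = 0.41 / 5.1952 = 0.0789, so n = 0.0789 − 0.057 = 0.0219.

n ≈ 0.022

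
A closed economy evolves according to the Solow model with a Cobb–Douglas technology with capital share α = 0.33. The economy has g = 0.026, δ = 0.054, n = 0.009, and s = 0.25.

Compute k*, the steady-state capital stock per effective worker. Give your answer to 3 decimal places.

In steady state, investment equals break-even investment: s·k^α = (n + g + δ)·k.
Dividing both sides by k: k^(1−α) = s / (n + g + δ).
k^0.67 = 0.25 / (0.009 + 0.026 + 0.054) = 0.25 / 0.089 = 2.8090
k* = 2.8090^(1/0.67) ≈ 4.6718

k* ≈ 4.672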